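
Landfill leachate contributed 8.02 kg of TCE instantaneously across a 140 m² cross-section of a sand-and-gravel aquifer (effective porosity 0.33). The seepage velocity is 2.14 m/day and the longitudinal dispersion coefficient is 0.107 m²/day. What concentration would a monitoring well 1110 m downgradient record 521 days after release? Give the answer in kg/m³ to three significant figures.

For an instantaneous plane source, C(x,t) = M/(n_e·A·√(4πDt)) · exp(−(x−vt)²/(4Dt)), with n_e·A the pore (flow) area.
Plume center vt = 2.14 × 521 = 1114.94 m, so the well at 1110 m is 4.94 m upgradient of the peak.
√(4πDt) = 26.47 m, giving peak height M/(n_e·A·√(4πDt)) = 8.02/(0.33 × 140 × 26.47) = 0.006558 kg/m³.
(x−vt)²/(4Dt) = (-4.94)²/(4 × 0.107 × 521) = 0.1094; exp(−0.1094) = 0.8964.
C = 0.006558 × 0.8964 = 0.00588 kg/m³.

0.00588 kg/m³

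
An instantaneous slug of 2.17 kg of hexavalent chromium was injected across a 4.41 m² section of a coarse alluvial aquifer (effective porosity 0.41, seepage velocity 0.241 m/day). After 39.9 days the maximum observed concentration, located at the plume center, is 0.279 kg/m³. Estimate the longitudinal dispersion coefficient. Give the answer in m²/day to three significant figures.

At the plume center C_max = M/(n_e·A·√(4πDt)), so D = M²/(4πt·(n_e·A·C_max)²).
n_e·A·C_max = 0.41 × 4.41 × 0.279 = 0.5045 kg/m.
D = 2.17²/(4π × 39.9 × 0.5045²) = 0.0369 m²/day.

0.0369 m²/day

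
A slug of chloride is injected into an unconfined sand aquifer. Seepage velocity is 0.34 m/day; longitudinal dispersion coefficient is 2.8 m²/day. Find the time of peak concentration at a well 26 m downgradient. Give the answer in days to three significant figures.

For the 1D instantaneous-source solution, setting ∂C/∂t = 0 at fixed x gives v²t² + 2Dt − x² = 0, so t = (√(D² + v²x²) − D)/v².
√(D² + v²x²) = √(2.8² + 0.34² × 26²) = 9.273; v² = 0.1156.
t = (9.273 − 2.8)/0.1156 = 56.0 days (vs. the pure-advection estimate x/v = 76.5 d).

56.0 days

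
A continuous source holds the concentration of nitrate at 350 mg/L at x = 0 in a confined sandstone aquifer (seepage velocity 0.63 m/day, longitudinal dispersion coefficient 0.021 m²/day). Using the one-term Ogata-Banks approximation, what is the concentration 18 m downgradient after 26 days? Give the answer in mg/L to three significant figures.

For a continuous step input, C/C₀ ≈ ½·erfc((x−vt)/(2√(Dt))).
vt = 0.63 × 26 = 16.38 m and 2√(Dt) = 2√(0.021 × 26) = 1.478 m.
Argument (x−vt)/(2√(Dt)) = (18 − 16.38)/1.478 = 1.096; ½·erfc(1.096) = 0.06057.
C = 350 × 0.06057 = 21.2 mg/L.

21.2 mg/L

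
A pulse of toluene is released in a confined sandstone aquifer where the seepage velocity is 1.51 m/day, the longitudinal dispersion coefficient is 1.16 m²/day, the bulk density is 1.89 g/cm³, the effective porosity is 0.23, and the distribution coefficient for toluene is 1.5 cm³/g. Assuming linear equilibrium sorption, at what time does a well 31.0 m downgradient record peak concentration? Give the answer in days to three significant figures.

267 days

Retardation factor R = 1 + ρ_b·K_d/n = 1 + 1.89 × 1.5/0.23 = 13.33.
Sorption retards both mechanisms: v_R = v/R = 0.1133 m/day, D_R = D/R = 0.08702 m²/day.
Peak time from v_R²t² + 2D_R t − x² = 0: t = (√(D_R² + v_R²x²) − D_R)/v_R².
√(D_R² + v_R²x²) = √(0.08702² + 0.1133² × 31.0²) = 3.513; v_R² = 0.01284.
t = (3.513 − 0.08702)/0.01284 = 267 days.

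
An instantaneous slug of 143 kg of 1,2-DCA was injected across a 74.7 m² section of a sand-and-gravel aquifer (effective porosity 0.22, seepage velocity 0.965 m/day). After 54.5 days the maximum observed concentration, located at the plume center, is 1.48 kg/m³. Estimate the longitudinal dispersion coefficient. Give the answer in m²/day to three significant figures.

At the plume center C_max = M/(n_e·A·√(4πDt)), so D = M²/(4πt·(n_e·A·C_max)²).
n_e·A·C_max = 0.22 × 74.7 × 1.48 = 24.32 kg/m.
D = 143²/(4π × 54.5 × 24.32²) = 0.0505 m²/day.

0.0505 m²/day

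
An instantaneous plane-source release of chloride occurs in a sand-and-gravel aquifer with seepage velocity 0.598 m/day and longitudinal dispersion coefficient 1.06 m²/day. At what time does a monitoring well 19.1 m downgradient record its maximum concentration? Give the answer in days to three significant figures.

For the 1D instantaneous-source solution, setting ∂C/∂t = 0 at fixed x gives v²t² + 2Dt − x² = 0, so t = (√(D² + v²x²) − D)/v².
√(D² + v²x²) = √(1.06² + 0.598² × 19.1²) = 11.47; v² = 0.357604.
t = (11.47 − 1.06)/0.357604 = 29.1 days (vs. the pure-advection estimate x/v = 31.9 d).

29.1 days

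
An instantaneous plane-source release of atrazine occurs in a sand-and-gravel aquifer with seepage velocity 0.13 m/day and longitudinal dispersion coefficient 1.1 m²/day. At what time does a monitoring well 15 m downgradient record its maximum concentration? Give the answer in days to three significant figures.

For the 1D instantaneous-source solution, setting ∂C/∂t = 0 at fixed x gives v²t² + 2Dt − x² = 0, so t = (√(D² + v²x²) − D)/v².
√(D² + v²x²) = √(1.1² + 0.13² × 15²) = 2.239; v² = 0.0169.
t = (2.239 − 1.1)/0.0169 = 67.4 days (vs. the pure-advection estimate x/v = 115 d).

67.4 days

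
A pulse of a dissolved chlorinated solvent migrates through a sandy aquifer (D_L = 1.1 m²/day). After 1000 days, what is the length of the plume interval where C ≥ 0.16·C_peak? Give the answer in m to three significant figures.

The plume is Gaussian with σ = √(2Dt) = √(2 × 1.1 × 1000) = 46.90 m.
C/C_peak = exp(−Δx²/(2σ²)) = 0.16 ⇒ Δx = σ·√(−2 ln 0.16) = 46.90 × 1.914 = 89.77 m.
Width = 2Δx = 180 m.

180 m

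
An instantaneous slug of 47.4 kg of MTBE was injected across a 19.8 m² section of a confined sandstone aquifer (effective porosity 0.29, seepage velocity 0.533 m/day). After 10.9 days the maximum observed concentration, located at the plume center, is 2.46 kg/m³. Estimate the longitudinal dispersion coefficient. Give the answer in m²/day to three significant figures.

0.0822 m²/day

At the plume center C_max = M/(n_e·A·√(4πDt)), so D = M²/(4πt·(n_e·A·C_max)²).
n_e·A·C_max = 0.29 × 19.8 × 2.46 = 14.13 kg/m.
D = 47.4²/(4π × 10.9 × 14.13²) = 0.0822 m²/day.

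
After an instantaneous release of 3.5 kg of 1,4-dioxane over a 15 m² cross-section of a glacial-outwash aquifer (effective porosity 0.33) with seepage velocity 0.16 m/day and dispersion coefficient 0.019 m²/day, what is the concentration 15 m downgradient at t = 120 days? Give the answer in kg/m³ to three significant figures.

For an instantaneous plane source, C(x,t) = M/(n_e·A·√(4πDt)) · exp(−(x−vt)²/(4Dt)), with n_e·A the pore (flow) area.
Plume center vt = 0.16 × 120 = 19.2 m, so the well at 15 m is 4.2 m upgradient of the peak.
√(4πDt) = 5.353 m, giving peak height M/(n_e·A·√(4πDt)) = 3.5/(0.33 × 15 × 5.353) = 0.1321 kg/m³.
(x−vt)²/(4Dt) = (-4.2)²/(4 × 0.019 × 120) = 1.934; exp(−1.934) = 0.1446.
C = 0.1321 × 0.1446 = 0.0191 kg/m³.

0.0191 kg/m³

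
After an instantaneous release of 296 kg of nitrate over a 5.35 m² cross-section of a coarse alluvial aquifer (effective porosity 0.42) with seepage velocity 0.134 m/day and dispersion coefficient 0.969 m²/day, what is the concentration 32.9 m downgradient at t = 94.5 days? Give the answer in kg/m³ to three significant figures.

1.27 kg/m³

For an instantaneous plane source, C(x,t) = M/(n_e·A·√(4πDt)) · exp(−(x−vt)²/(4Dt)), with n_e·A the pore (flow) area.
Plume center vt = 0.134 × 94.5 = 12.663 m, so the well at 32.9 m is 20.237 m downgradient of the peak.
√(4πDt) = 33.92 m, giving peak height M/(n_e·A·√(4πDt)) = 296/(0.42 × 5.35 × 33.92) = 3.884 kg/m³.
(x−vt)²/(4Dt) = (20.237)²/(4 × 0.969 × 94.5) = 1.118; exp(−1.118) = 0.3269.
C = 3.884 × 0.3269 = 1.27 kg/m³.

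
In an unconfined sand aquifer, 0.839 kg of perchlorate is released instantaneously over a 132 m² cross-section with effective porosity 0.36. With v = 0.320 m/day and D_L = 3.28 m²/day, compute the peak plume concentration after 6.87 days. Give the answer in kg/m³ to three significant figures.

0.00105 kg/m³

The peak of an instantaneous 1D plume sits at x = vt; there the Gaussian factor is 1 and C_max = M/(n_e·A·√(4πDt)), where n_e·A is the pore area the mass is dissolved in.
√(4πDt) = √(4π × 3.28 × 6.87) = 16.83 m, so C_max = 0.839/(0.36 × 132 × 16.83) = 0.00105 kg/m³.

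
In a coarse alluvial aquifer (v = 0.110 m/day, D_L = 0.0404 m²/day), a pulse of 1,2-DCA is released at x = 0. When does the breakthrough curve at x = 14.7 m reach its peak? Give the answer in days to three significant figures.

For the 1D instantaneous-source solution, setting ∂C/∂t = 0 at fixed x gives v²t² + 2Dt − x² = 0, so t = (√(D² + v²x²) − D)/v².
√(D² + v²x²) = √(0.0404² + 0.110² × 14.7²) = 1.618; v² = 0.0121.
t = (1.618 − 0.0404)/0.0121 = 130 days (vs. the pure-advection estimate x/v = 134 d).

130 days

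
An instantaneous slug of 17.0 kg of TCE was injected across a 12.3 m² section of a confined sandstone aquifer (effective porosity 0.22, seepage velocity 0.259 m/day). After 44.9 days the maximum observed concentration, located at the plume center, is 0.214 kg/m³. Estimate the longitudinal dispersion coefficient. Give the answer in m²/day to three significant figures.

1.53 m²/day

At the plume center C_max = M/(n_e·A·√(4πDt)), so D = M²/(4πt·(n_e·A·C_max)²).
n_e·A·C_max = 0.22 × 12.3 × 0.214 = 0.5791 kg/m.
D = 17.0²/(4π × 44.9 × 0.5791²) = 1.53 m²/day.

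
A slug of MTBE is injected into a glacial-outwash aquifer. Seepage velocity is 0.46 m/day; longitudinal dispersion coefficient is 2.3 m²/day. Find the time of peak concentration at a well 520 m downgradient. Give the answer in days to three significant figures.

For the 1D instantaneous-source solution, setting ∂C/∂t = 0 at fixed x gives v²t² + 2Dt − x² = 0, so t = (√(D² + v²x²) − D)/v².
√(D² + v²x²) = √(2.3² + 0.46² × 520²) = 239.2; v² = 0.2116.
t = (239.2 − 2.3)/0.2116 = 1120 days (vs. the pure-advection estimate x/v = 1130 d).

1120 days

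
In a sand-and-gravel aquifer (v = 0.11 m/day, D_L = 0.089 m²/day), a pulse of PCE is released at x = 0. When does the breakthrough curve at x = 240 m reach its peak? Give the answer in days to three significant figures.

For the 1D instantaneous-source solution, setting ∂C/∂t = 0 at fixed x gives v²t² + 2Dt − x² = 0, so t = (√(D² + v²x²) − D)/v².
√(D² + v²x²) = √(0.089² + 0.11² × 240²) = 26.40; v² = 0.0121.
t = (26.40 − 0.089)/0.0121 = 2170 days (vs. the pure-advection estimate x/v = 2180 d).

2170 days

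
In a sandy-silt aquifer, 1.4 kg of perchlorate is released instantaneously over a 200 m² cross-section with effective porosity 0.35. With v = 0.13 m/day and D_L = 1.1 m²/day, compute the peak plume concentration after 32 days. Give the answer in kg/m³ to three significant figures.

0.000951 kg/m³

The peak of an instantaneous 1D plume sits at x = vt; there the Gaussian factor is 1 and C_max = M/(n_e·A·√(4πDt)), where n_e·A is the pore area the mass is dissolved in.
√(4πDt) = √(4π × 1.1 × 32) = 21.03 m, so C_max = 1.4/(0.35 × 200 × 21.03) = 0.000951 kg/m³.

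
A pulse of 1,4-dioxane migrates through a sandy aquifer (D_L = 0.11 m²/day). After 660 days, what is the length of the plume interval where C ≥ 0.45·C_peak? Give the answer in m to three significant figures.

30.5 m

The plume is Gaussian with σ = √(2Dt) = √(2 × 0.11 × 660) = 12.05 m.
C/C_peak = exp(−Δx²/(2σ²)) = 0.45 ⇒ Δx = σ·√(−2 ln 0.45) = 12.05 × 1.264 = 15.23 m.
Width = 2Δx = 30.5 m.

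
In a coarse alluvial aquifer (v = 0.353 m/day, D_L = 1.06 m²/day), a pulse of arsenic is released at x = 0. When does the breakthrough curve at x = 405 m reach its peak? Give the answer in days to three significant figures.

1140 days

For the 1D instantaneous-source solution, setting ∂C/∂t = 0 at fixed x gives v²t² + 2Dt − x² = 0, so t = (√(D² + v²x²) − D)/v².
√(D² + v²x²) = √(1.06² + 0.353² × 405²) = 143.0; v² = 0.124609.
t = (143.0 − 1.06)/0.124609 = 1140 days (vs. the pure-advection estimate x/v = 1150 d).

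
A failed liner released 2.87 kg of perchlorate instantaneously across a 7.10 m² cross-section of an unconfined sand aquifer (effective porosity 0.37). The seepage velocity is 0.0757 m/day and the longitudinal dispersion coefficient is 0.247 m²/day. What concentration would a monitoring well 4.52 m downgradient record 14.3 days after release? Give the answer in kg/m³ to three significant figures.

For an instantaneous plane source, C(x,t) = M/(n_e·A·√(4πDt)) · exp(−(x−vt)²/(4Dt)), with n_e·A the pore (flow) area.
Plume center vt = 0.0757 × 14.3 = 1.08251 m, so the well at 4.52 m is 3.43749 m downgradient of the peak.
√(4πDt) = 6.662 m, giving peak height M/(n_e·A·√(4πDt)) = 2.87/(0.37 × 7.10 × 6.662) = 0.1640 kg/m³.
(x−vt)²/(4Dt) = (3.43749)²/(4 × 0.247 × 14.3) = 0.8364; exp(−0.8364) = 0.4333.
C = 0.1640 × 0.4333 = 0.0711 kg/m³.

0.0711 kg/m³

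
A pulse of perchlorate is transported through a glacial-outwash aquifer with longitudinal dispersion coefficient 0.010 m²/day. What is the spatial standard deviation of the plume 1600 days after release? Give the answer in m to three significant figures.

Dispersive spreading gives a Gaussian with σ² = 2Dt; advection only shifts the center.
σ = √(2 × 0.010 × 1600) = 5.66 m.

5.66 m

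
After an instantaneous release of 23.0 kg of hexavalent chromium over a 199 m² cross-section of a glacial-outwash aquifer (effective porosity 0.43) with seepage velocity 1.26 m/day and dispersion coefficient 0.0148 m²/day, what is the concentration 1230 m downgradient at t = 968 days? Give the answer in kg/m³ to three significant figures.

For an instantaneous plane source, C(x,t) = M/(n_e·A·√(4πDt)) · exp(−(x−vt)²/(4Dt)), with n_e·A the pore (flow) area.
Plume center vt = 1.26 × 968 = 1219.68 m, so the well at 1230 m is 10.32 m downgradient of the peak.
√(4πDt) = 13.42 m, giving peak height M/(n_e·A·√(4πDt)) = 23.0/(0.43 × 199 × 13.42) = 0.02003 kg/m³.
(x−vt)²/(4Dt) = (10.32)²/(4 × 0.0148 × 968) = 1.858; exp(−1.858) = 0.1560.
C = 0.02003 × 0.1560 = 0.00312 kg/m³.

0.00312 kg/m³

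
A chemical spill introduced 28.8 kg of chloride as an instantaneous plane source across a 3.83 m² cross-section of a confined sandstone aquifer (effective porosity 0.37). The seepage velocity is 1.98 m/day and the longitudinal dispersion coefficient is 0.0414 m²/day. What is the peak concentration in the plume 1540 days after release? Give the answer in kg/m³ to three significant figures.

0.718 kg/m³

The peak of an instantaneous 1D plume sits at x = vt; there the Gaussian factor is 1 and C_max = M/(n_e·A·√(4πDt)), where n_e·A is the pore area the mass is dissolved in.
√(4πDt) = √(4π × 0.0414 × 1540) = 28.31 m, so C_max = 28.8/(0.37 × 3.83 × 28.31) = 0.718 kg/m³.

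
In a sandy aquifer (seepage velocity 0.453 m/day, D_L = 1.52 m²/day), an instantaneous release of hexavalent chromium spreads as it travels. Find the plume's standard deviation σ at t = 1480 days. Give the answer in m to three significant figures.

67.1 m

Dispersive spreading gives a Gaussian with σ² = 2Dt; advection only shifts the center.
σ = √(2 × 1.52 × 1480) = 67.1 m.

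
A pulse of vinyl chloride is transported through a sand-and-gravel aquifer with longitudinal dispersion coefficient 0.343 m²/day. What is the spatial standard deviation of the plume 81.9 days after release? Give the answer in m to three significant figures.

Dispersive spreading gives a Gaussian with σ² = 2Dt; advection only shifts the center.
σ = √(2 × 0.343 × 81.9) = 7.50 m.

7.50 m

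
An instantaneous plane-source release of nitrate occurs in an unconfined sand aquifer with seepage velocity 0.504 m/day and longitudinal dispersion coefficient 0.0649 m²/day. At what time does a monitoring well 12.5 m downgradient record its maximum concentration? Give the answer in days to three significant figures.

For the 1D instantaneous-source solution, setting ∂C/∂t = 0 at fixed x gives v²t² + 2Dt − x² = 0, so t = (√(D² + v²x²) − D)/v².
√(D² + v²x²) = √(0.0649² + 0.504² × 12.5²) = 6.300; v² = 0.254016.
t = (6.300 − 0.0649)/0.254016 = 24.5 days (vs. the pure-advection estimate x/v = 24.8 d).

24.5 days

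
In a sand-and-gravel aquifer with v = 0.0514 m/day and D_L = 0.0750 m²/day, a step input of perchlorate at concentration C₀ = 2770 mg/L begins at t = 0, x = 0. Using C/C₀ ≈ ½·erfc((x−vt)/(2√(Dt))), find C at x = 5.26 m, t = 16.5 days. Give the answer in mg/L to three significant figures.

6.98 mg/L

For a continuous step input, C/C₀ ≈ ½·erfc((x−vt)/(2√(Dt))).
vt = 0.0514 × 16.5 = 0.8481 m and 2√(Dt) = 2√(0.0750 × 16.5) = 2.225 m.
Argument (x−vt)/(2√(Dt)) = (5.26 − 0.8481)/2.225 = 1.983; ½·erfc(1.983) = 0.002521.
C = 2770 × 0.002521 = 6.98 mg/L.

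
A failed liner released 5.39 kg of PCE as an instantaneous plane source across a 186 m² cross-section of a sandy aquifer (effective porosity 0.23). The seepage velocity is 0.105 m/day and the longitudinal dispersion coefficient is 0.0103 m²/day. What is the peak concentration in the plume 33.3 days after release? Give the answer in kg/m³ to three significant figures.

0.0607 kg/m³

The peak of an instantaneous 1D plume sits at x = vt; there the Gaussian factor is 1 and C_max = M/(n_e·A·√(4πDt)), where n_e·A is the pore area the mass is dissolved in.
√(4πDt) = √(4π × 0.0103 × 33.3) = 2.076 m, so C_max = 5.39/(0.23 × 186 × 2.076) = 0.0607 kg/m³.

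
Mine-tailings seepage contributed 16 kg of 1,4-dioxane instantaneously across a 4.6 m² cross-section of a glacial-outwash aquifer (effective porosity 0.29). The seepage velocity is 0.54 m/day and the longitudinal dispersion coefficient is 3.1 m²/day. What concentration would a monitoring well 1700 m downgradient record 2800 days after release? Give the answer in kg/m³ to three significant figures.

0.0131 kg/m³

For an instantaneous plane source, C(x,t) = M/(n_e·A·√(4πDt)) · exp(−(x−vt)²/(4Dt)), with n_e·A the pore (flow) area.
Plume center vt = 0.54 × 2800 = 1512 m, so the well at 1700 m is 188 m downgradient of the peak.
√(4πDt) = 330.3 m, giving peak height M/(n_e·A·√(4πDt)) = 16/(0.29 × 4.6 × 330.3) = 0.03631 kg/m³.
(x−vt)²/(4Dt) = (188)²/(4 × 3.1 × 2800) = 1.018; exp(−1.018) = 0.3613.
C = 0.03631 × 0.3613 = 0.0131 kg/m³.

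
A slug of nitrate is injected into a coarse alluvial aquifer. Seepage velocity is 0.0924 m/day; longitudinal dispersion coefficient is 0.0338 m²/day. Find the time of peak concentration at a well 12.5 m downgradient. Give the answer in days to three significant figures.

131 days

For the 1D instantaneous-source solution, setting ∂C/∂t = 0 at fixed x gives v²t² + 2Dt − x² = 0, so t = (√(D² + v²x²) − D)/v².
√(D² + v²x²) = √(0.0338² + 0.0924² × 12.5²) = 1.155; v² = 0.00853776.
t = (1.155 − 0.0338)/0.00853776 = 131 days (vs. the pure-advection estimate x/v = 135 d).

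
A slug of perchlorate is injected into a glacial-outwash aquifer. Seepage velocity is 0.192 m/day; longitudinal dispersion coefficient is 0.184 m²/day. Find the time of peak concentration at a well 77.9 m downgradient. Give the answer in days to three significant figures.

401 days

For the 1D instantaneous-source solution, setting ∂C/∂t = 0 at fixed x gives v²t² + 2Dt − x² = 0, so t = (√(D² + v²x²) − D)/v².
√(D² + v²x²) = √(0.184² + 0.192² × 77.9²) = 14.96; v² = 0.036864.
t = (14.96 − 0.184)/0.036864 = 401 days (vs. the pure-advection estimate x/v = 406 d).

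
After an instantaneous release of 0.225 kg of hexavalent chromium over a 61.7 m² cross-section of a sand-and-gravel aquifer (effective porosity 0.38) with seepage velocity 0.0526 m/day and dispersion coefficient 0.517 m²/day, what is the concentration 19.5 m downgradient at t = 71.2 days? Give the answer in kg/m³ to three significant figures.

For an instantaneous plane source, C(x,t) = M/(n_e·A·√(4πDt)) · exp(−(x−vt)²/(4Dt)), with n_e·A the pore (flow) area.
Plume center vt = 0.0526 × 71.2 = 3.74512 m, so the well at 19.5 m is 15.75488 m downgradient of the peak.
√(4πDt) = 21.51 m, giving peak height M/(n_e·A·√(4πDt)) = 0.225/(0.38 × 61.7 × 21.51) = 0.0004461 kg/m³.
(x−vt)²/(4Dt) = (15.75488)²/(4 × 0.517 × 71.2) = 1.686; exp(−1.686) = 0.1853.
C = 0.0004461 × 0.1853 = 8.27e-05 kg/m³.

8.27e-05 kg/m³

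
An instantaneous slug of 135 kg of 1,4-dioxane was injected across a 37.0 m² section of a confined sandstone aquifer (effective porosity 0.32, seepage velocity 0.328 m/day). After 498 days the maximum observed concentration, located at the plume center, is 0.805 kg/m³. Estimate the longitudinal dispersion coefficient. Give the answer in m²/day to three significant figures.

At the plume center C_max = M/(n_e·A·√(4πDt)), so D = M²/(4πt·(n_e·A·C_max)²).
n_e·A·C_max = 0.32 × 37.0 × 0.805 = 9.531 kg/m.
D = 135²/(4π × 498 × 9.531²) = 0.0321 m²/day.

0.0321 m²/day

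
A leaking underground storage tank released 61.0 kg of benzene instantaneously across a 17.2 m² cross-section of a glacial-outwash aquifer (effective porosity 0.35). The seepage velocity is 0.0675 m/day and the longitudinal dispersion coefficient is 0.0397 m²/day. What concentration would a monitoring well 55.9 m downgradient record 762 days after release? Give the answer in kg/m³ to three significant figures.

For an instantaneous plane source, C(x,t) = M/(n_e·A·√(4πDt)) · exp(−(x−vt)²/(4Dt)), with n_e·A the pore (flow) area.
Plume center vt = 0.0675 × 762 = 51.435 m, so the well at 55.9 m is 4.465 m downgradient of the peak.
√(4πDt) = 19.50 m, giving peak height M/(n_e·A·√(4πDt)) = 61.0/(0.35 × 17.2 × 19.50) = 0.5196 kg/m³.
(x−vt)²/(4Dt) = (4.465)²/(4 × 0.0397 × 762) = 0.1648; exp(−0.1648) = 0.8481.
C = 0.5196 × 0.8481 = 0.441 kg/m³.

0.441 kg/m³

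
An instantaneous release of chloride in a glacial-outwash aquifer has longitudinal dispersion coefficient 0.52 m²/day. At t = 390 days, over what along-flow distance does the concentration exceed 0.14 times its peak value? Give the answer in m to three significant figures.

79.9 m

The plume is Gaussian with σ = √(2Dt) = √(2 × 0.52 × 390) = 20.14 m.
C/C_peak = exp(−Δx²/(2σ²)) = 0.14 ⇒ Δx = σ·√(−2 ln 0.14) = 20.14 × 1.983 = 39.94 m.
Width = 2Δx = 79.9 m.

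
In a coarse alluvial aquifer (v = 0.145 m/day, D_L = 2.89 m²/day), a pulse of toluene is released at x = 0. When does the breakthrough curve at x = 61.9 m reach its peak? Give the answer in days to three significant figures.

311 days

For the 1D instantaneous-source solution, setting ∂C/∂t = 0 at fixed x gives v²t² + 2Dt − x² = 0, so t = (√(D² + v²x²) − D)/v².
√(D² + v²x²) = √(2.89² + 0.145² × 61.9²) = 9.429; v² = 0.021025.
t = (9.429 − 2.89)/0.021025 = 311 days (vs. the pure-advection estimate x/v = 427 d).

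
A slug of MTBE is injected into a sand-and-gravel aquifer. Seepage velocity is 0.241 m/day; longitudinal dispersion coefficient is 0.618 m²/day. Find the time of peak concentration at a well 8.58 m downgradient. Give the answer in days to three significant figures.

26.5 days

For the 1D instantaneous-source solution, setting ∂C/∂t = 0 at fixed x gives v²t² + 2Dt − x² = 0, so t = (√(D² + v²x²) − D)/v².
√(D² + v²x²) = √(0.618² + 0.241² × 8.58²) = 2.158; v² = 0.058081.
t = (2.158 − 0.618)/0.058081 = 26.5 days (vs. the pure-advection estimate x/v = 35.6 d).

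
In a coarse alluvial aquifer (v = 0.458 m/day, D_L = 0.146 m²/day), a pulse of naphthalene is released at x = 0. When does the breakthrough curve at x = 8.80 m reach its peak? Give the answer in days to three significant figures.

18.5 days

For the 1D instantaneous-source solution, setting ∂C/∂t = 0 at fixed x gives v²t² + 2Dt − x² = 0, so t = (√(D² + v²x²) − D)/v².
√(D² + v²x²) = √(0.146² + 0.458² × 8.80²) = 4.033; v² = 0.209764.
t = (4.033 − 0.146)/0.209764 = 18.5 days (vs. the pure-advection estimate x/v = 19.2 d).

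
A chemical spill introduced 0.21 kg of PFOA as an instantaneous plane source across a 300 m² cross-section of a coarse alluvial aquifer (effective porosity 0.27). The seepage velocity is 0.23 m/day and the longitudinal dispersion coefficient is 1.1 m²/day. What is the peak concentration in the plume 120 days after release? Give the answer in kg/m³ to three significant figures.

6.37e-05 kg/m³

The peak of an instantaneous 1D plume sits at x = vt; there the Gaussian factor is 1 and C_max = M/(n_e·A·√(4πDt)), where n_e·A is the pore area the mass is dissolved in.
√(4πDt) = √(4π × 1.1 × 120) = 40.73 m, so C_max = 0.21/(0.27 × 300 × 40.73) = 6.37e-05 kg/m³.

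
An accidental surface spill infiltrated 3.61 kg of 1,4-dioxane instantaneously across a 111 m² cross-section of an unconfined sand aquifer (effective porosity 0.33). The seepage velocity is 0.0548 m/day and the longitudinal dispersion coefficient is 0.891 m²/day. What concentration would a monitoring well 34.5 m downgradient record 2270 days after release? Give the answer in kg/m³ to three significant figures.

0.000228 kg/m³

For an instantaneous plane source, C(x,t) = M/(n_e·A·√(4πDt)) · exp(−(x−vt)²/(4Dt)), with n_e·A the pore (flow) area.
Plume center vt = 0.0548 × 2270 = 124.396 m, so the well at 34.5 m is 89.896 m upgradient of the peak.
√(4πDt) = 159.4 m, giving peak height M/(n_e·A·√(4πDt)) = 3.61/(0.33 × 111 × 159.4) = 0.0006183 kg/m³.
(x−vt)²/(4Dt) = (-89.896)²/(4 × 0.891 × 2270) = 0.9989; exp(−0.9989) = 0.3683.
C = 0.0006183 × 0.3683 = 0.000228 kg/m³.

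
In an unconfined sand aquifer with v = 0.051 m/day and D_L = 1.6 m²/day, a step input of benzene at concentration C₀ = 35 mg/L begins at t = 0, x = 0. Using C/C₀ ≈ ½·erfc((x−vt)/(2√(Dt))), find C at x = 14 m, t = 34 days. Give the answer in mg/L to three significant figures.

For a continuous step input, C/C₀ ≈ ½·erfc((x−vt)/(2√(Dt))).
vt = 0.051 × 34 = 1.734 m and 2√(Dt) = 2√(1.6 × 34) = 14.75 m.
Argument (x−vt)/(2√(Dt)) = (14 − 1.734)/14.75 = 0.8316; ½·erfc(0.8316) = 0.1198.
C = 35 × 0.1198 = 4.19 mg/L.

4.19 mg/L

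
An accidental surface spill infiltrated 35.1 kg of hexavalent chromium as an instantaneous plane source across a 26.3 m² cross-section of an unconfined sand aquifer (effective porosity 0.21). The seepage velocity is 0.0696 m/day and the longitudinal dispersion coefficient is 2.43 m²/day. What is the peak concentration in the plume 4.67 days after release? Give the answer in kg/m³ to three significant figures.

0.532 kg/m³

The peak of an instantaneous 1D plume sits at x = vt; there the Gaussian factor is 1 and C_max = M/(n_e·A·√(4πDt)), where n_e·A is the pore area the mass is dissolved in.
√(4πDt) = √(4π × 2.43 × 4.67) = 11.94 m, so C_max = 35.1/(0.21 × 26.3 × 11.94) = 0.532 kg/m³.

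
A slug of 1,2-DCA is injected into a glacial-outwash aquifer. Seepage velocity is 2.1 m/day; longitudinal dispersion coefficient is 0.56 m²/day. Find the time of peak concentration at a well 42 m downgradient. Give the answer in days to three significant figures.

For the 1D instantaneous-source solution, setting ∂C/∂t = 0 at fixed x gives v²t² + 2Dt − x² = 0, so t = (√(D² + v²x²) − D)/v².
√(D² + v²x²) = √(0.56² + 2.1² × 42²) = 88.20; v² = 4.41.
t = (88.20 − 0.56)/4.41 = 19.9 days (vs. the pure-advection estimate x/v = 20.0 d).

19.9 days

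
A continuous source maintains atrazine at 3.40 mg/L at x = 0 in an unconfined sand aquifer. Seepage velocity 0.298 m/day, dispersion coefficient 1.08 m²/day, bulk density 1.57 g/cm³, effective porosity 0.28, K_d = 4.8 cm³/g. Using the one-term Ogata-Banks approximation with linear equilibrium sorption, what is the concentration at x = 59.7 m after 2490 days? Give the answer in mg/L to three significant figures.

0.0290 mg/L

Retardation factor R = 1 + ρ_b·K_d/n = 1 + 1.57 × 4.8/0.28 = 27.91.
Sorption retards both mechanisms: v_R = v/R = 0.01068 m/day, D_R = D/R = 0.03870 m²/day.
v_R·t = 0.01068 × 2490 = 26.5932 m; 2√(D_R t) = 19.63 m; argument = (59.7 − 26.5932)/19.63 = 1.687.
C = C₀ × ½·erfc(1.687) = 3.40 × 0.008522 = 0.0290 mg/L.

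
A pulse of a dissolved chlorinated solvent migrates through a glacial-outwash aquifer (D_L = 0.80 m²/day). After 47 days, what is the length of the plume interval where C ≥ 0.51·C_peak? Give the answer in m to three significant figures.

The plume is Gaussian with σ = √(2Dt) = √(2 × 0.80 × 47) = 8.672 m.
C/C_peak = exp(−Δx²/(2σ²)) = 0.51 ⇒ Δx = σ·√(−2 ln 0.51) = 8.672 × 1.160 = 10.06 m.
Width = 2Δx = 20.1 m.

20.1 m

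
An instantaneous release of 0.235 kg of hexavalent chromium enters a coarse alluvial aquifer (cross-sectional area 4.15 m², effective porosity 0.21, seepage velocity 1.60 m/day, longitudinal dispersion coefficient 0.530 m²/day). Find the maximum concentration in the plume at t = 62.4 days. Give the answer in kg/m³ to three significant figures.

0.0132 kg/m³

The peak of an instantaneous 1D plume sits at x = vt; there the Gaussian factor is 1 and C_max = M/(n_e·A·√(4πDt)), where n_e·A is the pore area the mass is dissolved in.
√(4πDt) = √(4π × 0.530 × 62.4) = 20.39 m, so C_max = 0.235/(0.21 × 4.15 × 20.39) = 0.0132 kg/m³.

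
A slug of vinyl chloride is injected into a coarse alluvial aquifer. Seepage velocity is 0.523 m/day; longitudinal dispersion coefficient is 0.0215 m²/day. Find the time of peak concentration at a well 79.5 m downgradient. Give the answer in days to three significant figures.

152 days

For the 1D instantaneous-source solution, setting ∂C/∂t = 0 at fixed x gives v²t² + 2Dt − x² = 0, so t = (√(D² + v²x²) − D)/v².
√(D² + v²x²) = √(0.0215² + 0.523² × 79.5²) = 41.58; v² = 0.273529.
t = (41.58 − 0.0215)/0.273529 = 152 days (vs. the pure-advection estimate x/v = 152 d).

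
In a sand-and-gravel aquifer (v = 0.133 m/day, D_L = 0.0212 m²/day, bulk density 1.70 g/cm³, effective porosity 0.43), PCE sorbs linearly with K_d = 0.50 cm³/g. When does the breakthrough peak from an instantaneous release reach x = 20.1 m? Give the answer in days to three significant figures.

446 days

Retardation factor R = 1 + ρ_b·K_d/n = 1 + 1.70 × 0.50/0.43 = 2.977.
Sorption retards both mechanisms: v_R = v/R = 0.04468 m/day, D_R = D/R = 0.007121 m²/day.
Peak time from v_R²t² + 2D_R t − x² = 0: t = (√(D_R² + v_R²x²) − D_R)/v_R².
√(D_R² + v_R²x²) = √(0.007121² + 0.04468² × 20.1²) = 0.8981; v_R² = 0.001996.
t = (0.8981 − 0.007121)/0.001996 = 446 days.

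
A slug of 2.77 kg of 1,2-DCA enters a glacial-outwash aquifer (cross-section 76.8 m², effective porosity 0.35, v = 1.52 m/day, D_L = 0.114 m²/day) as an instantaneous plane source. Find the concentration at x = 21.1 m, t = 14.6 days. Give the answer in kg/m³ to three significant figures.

For an instantaneous plane source, C(x,t) = M/(n_e·A·√(4πDt)) · exp(−(x−vt)²/(4Dt)), with n_e·A the pore (flow) area.
Plume center vt = 1.52 × 14.6 = 22.192 m, so the well at 21.1 m is 1.092 m upgradient of the peak.
√(4πDt) = 4.573 m, giving peak height M/(n_e·A·√(4πDt)) = 2.77/(0.35 × 76.8 × 4.573) = 0.02253 kg/m³.
(x−vt)²/(4Dt) = (-1.092)²/(4 × 0.114 × 14.6) = 0.1791; exp(−0.1791) = 0.8360.
C = 0.02253 × 0.8360 = 0.0188 kg/m³.

0.0188 kg/m³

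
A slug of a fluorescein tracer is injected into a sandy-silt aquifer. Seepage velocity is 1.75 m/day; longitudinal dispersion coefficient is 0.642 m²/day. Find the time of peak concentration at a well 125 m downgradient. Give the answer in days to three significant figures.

For the 1D instantaneous-source solution, setting ∂C/∂t = 0 at fixed x gives v²t² + 2Dt − x² = 0, so t = (√(D² + v²x²) − D)/v².
√(D² + v²x²) = √(0.642² + 1.75² × 125²) = 218.8; v² = 3.0625.
t = (218.8 − 0.642)/3.0625 = 71.2 days (vs. the pure-advection estimate x/v = 71.4 d).

71.2 days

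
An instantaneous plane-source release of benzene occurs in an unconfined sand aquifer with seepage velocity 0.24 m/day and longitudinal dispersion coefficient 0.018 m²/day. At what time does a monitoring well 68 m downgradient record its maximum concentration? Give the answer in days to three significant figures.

283 days

For the 1D instantaneous-source solution, setting ∂C/∂t = 0 at fixed x gives v²t² + 2Dt − x² = 0, so t = (√(D² + v²x²) − D)/v².
√(D² + v²x²) = √(0.018² + 0.24² × 68²) = 16.32; v² = 0.0576.
t = (16.32 − 0.018)/0.0576 = 283 days (vs. the pure-advection estimate x/v = 283 d).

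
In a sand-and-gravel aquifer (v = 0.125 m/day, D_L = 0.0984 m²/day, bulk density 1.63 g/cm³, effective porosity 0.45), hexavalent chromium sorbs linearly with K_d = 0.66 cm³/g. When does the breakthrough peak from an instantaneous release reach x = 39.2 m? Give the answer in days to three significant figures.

Retardation factor R = 1 + ρ_b·K_d/n = 1 + 1.63 × 0.66/0.45 = 3.391.
Sorption retards both mechanisms: v_R = v/R = 0.03686 m/day, D_R = D/R = 0.02902 m²/day.
Peak time from v_R²t² + 2D_R t − x² = 0: t = (√(D_R² + v_R²x²) − D_R)/v_R².
√(D_R² + v_R²x²) = √(0.02902² + 0.03686² × 39.2²) = 1.445; v_R² = 0.001359.
t = (1.445 − 0.02902)/0.001359 = 1040 days.

1040 days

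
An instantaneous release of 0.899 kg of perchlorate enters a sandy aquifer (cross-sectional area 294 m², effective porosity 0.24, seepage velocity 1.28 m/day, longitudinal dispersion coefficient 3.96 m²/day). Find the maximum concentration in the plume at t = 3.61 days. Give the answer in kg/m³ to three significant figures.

The peak of an instantaneous 1D plume sits at x = vt; there the Gaussian factor is 1 and C_max = M/(n_e·A·√(4πDt)), where n_e·A is the pore area the mass is dissolved in.
√(4πDt) = √(4π × 3.96 × 3.61) = 13.40 m, so C_max = 0.899/(0.24 × 294 × 13.40) = 0.000951 kg/m³.

0.000951 kg/m³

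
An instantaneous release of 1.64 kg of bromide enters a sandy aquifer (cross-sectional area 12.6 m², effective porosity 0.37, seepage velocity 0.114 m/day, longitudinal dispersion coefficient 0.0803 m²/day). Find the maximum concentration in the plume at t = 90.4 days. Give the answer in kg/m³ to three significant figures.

0.0368 kg/m³

The peak of an instantaneous 1D plume sits at x = vt; there the Gaussian factor is 1 and C_max = M/(n_e·A·√(4πDt)), where n_e·A is the pore area the mass is dissolved in.
√(4πDt) = √(4π × 0.0803 × 90.4) = 9.551 m, so C_max = 1.64/(0.37 × 12.6 × 9.551) = 0.0368 kg/m³.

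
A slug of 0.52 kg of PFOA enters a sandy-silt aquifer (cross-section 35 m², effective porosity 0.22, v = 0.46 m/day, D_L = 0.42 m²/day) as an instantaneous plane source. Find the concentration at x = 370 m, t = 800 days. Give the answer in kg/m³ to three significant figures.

0.00104 kg/m³

For an instantaneous plane source, C(x,t) = M/(n_e·A·√(4πDt)) · exp(−(x−vt)²/(4Dt)), with n_e·A the pore (flow) area.
Plume center vt = 0.46 × 800 = 368 m, so the well at 370 m is 2 m downgradient of the peak.
√(4πDt) = 64.98 m, giving peak height M/(n_e·A·√(4πDt)) = 0.52/(0.22 × 35 × 64.98) = 0.001039 kg/m³.
(x−vt)²/(4Dt) = (2)²/(4 × 0.42 × 800) = 0.002976; exp(−0.002976) = 0.9970.
C = 0.001039 × 0.9970 = 0.00104 kg/m³.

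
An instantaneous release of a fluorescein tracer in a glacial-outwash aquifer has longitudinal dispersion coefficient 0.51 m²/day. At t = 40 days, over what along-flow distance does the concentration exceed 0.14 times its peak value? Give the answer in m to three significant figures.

25.3 m

The plume is Gaussian with σ = √(2Dt) = √(2 × 0.51 × 40) = 6.387 m.
C/C_peak = exp(−Δx²/(2σ²)) = 0.14 ⇒ Δx = σ·√(−2 ln 0.14) = 6.387 × 1.983 = 12.67 m.
Width = 2Δx = 25.3 m.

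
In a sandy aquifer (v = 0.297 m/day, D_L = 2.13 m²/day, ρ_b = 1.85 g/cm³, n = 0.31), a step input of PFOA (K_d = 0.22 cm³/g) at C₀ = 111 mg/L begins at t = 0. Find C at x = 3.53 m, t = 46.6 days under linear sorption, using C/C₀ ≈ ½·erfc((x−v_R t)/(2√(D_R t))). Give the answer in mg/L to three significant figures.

67.1 mg/L

Retardation factor R = 1 + ρ_b·K_d/n = 1 + 1.85 × 0.22/0.31 = 2.313.
Sorption retards both mechanisms: v_R = v/R = 0.1284 m/day, D_R = D/R = 0.9209 m²/day.
v_R·t = 0.1284 × 46.6 = 5.98344 m; 2√(D_R t) = 13.10 m; argument = (3.53 − 5.98344)/13.10 = -0.1873.
C = C₀ × ½·erfc(-0.1873) = 111 × 0.6044 = 67.1 mg/L.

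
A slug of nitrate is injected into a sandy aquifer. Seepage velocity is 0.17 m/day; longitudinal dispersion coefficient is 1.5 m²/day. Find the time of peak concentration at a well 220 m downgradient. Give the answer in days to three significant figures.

For the 1D instantaneous-source solution, setting ∂C/∂t = 0 at fixed x gives v²t² + 2Dt − x² = 0, so t = (√(D² + v²x²) − D)/v².
√(D² + v²x²) = √(1.5² + 0.17² × 220²) = 37.43; v² = 0.0289.
t = (37.43 − 1.5)/0.0289 = 1240 days (vs. the pure-advection estimate x/v = 1290 d).

1240 days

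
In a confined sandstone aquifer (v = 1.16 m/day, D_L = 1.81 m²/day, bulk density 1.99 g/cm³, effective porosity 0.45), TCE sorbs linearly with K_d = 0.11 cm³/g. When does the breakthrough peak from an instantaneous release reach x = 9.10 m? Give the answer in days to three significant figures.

9.83 days

Retardation factor R = 1 + ρ_b·K_d/n = 1 + 1.99 × 0.11/0.45 = 1.486.
Sorption retards both mechanisms: v_R = v/R = 0.7806 m/day, D_R = D/R = 1.218 m²/day.
Peak time from v_R²t² + 2D_R t − x² = 0: t = (√(D_R² + v_R²x²) − D_R)/v_R².
√(D_R² + v_R²x²) = √(1.218² + 0.7806² × 9.10²) = 7.207; v_R² = 0.6093.
t = (7.207 − 1.218)/0.6093 = 9.83 days.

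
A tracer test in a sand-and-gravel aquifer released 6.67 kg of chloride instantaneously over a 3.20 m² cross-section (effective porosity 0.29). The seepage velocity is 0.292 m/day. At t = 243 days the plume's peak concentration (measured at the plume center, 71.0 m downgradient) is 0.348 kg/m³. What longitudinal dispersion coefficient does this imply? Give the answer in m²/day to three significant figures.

At the plume center C_max = M/(n_e·A·√(4πDt)), so D = M²/(4πt·(n_e·A·C_max)²).
n_e·A·C_max = 0.29 × 3.20 × 0.348 = 0.3229 kg/m.
D = 6.67²/(4π × 243 × 0.3229²) = 0.140 m²/day.

0.140 m²/day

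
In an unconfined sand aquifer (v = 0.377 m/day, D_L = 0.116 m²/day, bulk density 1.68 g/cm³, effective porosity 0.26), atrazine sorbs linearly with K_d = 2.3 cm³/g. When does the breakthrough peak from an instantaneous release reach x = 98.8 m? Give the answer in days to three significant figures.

Retardation factor R = 1 + ρ_b·K_d/n = 1 + 1.68 × 2.3/0.26 = 15.86.
Sorption retards both mechanisms: v_R = v/R = 0.02377 m/day, D_R = D/R = 0.007314 m²/day.
Peak time from v_R²t² + 2D_R t − x² = 0: t = (√(D_R² + v_R²x²) − D_R)/v_R².
√(D_R² + v_R²x²) = √(0.007314² + 0.02377² × 98.8²) = 2.348; v_R² = 0.0005650.
t = (2.348 − 0.007314)/0.0005650 = 4140 days.

4140 days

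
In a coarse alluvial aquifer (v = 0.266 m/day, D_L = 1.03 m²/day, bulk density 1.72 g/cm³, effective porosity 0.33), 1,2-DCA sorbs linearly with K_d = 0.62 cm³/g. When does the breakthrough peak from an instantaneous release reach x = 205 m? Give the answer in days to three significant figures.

Retardation factor R = 1 + ρ_b·K_d/n = 1 + 1.72 × 0.62/0.33 = 4.232.
Sorption retards both mechanisms: v_R = v/R = 0.06285 m/day, D_R = D/R = 0.2434 m²/day.
Peak time from v_R²t² + 2D_R t − x² = 0: t = (√(D_R² + v_R²x²) − D_R)/v_R².
√(D_R² + v_R²x²) = √(0.2434² + 0.06285² × 205²) = 12.89; v_R² = 0.003950.
t = (12.89 − 0.2434)/0.003950 = 3200 days.

3200 days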